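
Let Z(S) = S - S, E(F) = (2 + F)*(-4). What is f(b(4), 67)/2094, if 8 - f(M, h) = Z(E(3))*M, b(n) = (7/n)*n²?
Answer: 4/1047 ≈ 0.0038204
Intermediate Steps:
E(F) = -8 - 4*F
Z(S) = 0
b(n) = 7*n
f(M, h) = 8 (f(M, h) = 8 - 0*M = 8 - 1*0 = 8 + 0 = 8)
f(b(4), 67)/2094 = 8/2094 = 8*(1/2094) = 4/1047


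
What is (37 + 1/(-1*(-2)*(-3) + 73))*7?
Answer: 17360/67 ≈ 259.10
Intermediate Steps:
(37 + 1/(-1*(-2)*(-3) + 73))*7 = (37 + 1/(2*(-3) + 73))*7 = (37 + 1/(-6 + 73))*7 = (37 + 1/67)*7 = (2480/67)*7 = 17360/67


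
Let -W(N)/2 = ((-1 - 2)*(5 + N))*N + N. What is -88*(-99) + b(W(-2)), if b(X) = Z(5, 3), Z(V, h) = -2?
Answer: 8710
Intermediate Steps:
W(N) = -2*N - 2*N*(-15 - 3*N) (W(N) = -2*(((-1 - 2)*(5 + N))*N + N) = -2*((-3*(5 + N))*N + N) = -2*((-15 - 3*N)*N + N) = -2*(N*(-15 - 3*N) + N) = -2*(N + N*(-15 - 3*N)) = -2*N - 2*N*(-15 - 3*N))
b(X) = -2
-88*(-99) + b(W(-2)) = -88*(-99) - 2 = 8712 - 2 = 8710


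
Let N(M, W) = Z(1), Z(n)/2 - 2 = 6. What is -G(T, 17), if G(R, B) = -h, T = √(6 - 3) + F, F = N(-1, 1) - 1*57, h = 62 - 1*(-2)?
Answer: 64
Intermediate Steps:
h = 64 (h = 62 + 2 = 64)
Z(n) = 16 (Z(n) = 4 + 2*6 = 4 + 12 = 16)
N(M, W) = 16
F = -41 (F = 16 - 1*57 = 16 - 57 = -41)
T = -41 + √3 (T = √(6 - 3) - 41 = √3 - 41 = -41 + √3 ≈ -39.268)
G(R, B) = -64 (G(R, B) = -1*64 = -64)
-G(T, 17) = -1*(-64) = 64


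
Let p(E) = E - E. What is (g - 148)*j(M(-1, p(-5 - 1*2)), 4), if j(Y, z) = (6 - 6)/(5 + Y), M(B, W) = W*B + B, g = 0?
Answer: 0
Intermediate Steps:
p(E) = 0
M(B, W) = B + B*W (M(B, W) = B*W + B = B + B*W)
j(Y, z) = 0 (j(Y, z) = 0/(5 + Y) = 0)
(g - 148)*j(M(-1, p(-5 - 1*2)), 4) = (0 - 148)*0 = -148*0 = 0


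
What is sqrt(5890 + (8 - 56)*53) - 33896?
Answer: -33896 + sqrt(3346) ≈ -33838.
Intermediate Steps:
sqrt(5890 + (8 - 56)*53) - 33896 = sqrt(5890 - 48*53) - 33896 = sqrt(5890 - 2544) - 33896 = sqrt(3346) - 33896 = -33896 + sqrt(3346)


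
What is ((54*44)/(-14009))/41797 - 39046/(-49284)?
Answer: 11431325110087/14428733091066 ≈ 0.79226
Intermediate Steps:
((54*44)/(-14009))/41797 - 39046/(-49284) = (2376*(-1/14009))*(1/41797) - 39046*(-1/49284) = -2376/14009*1/41797 + 19523/24642 = -2376/585534173 + 19523/24642 = 11431325110087/14428733091066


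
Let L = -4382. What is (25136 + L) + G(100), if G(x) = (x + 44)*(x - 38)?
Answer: 29682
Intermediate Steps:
G(x) = (-38 + x)*(44 + x) (G(x) = (44 + x)*(-38 + x) = (-38 + x)*(44 + x))
(25136 + L) + G(100) = (25136 - 4382) + (-1672 + 100² + 6*100) = 20754 + (-1672 + 10000 + 600) = 20754 + 8928 = 29682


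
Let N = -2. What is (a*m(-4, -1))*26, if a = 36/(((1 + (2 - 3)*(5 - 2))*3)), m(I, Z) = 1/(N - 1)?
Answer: 52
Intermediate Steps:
m(I, Z) = -⅓ (m(I, Z) = 1/(-2 - 1) = 1/(-3) = -⅓)
a = -6 (a = 36/(((1 - 1*3)*3)) = 36/(((1 - 3)*3)) = 36/((-2*3)) = 36/(-6) = 36*(-⅙) = -6)
(a*m(-4, -1))*26 = -6*(-⅓)*26 = 2*26 = 52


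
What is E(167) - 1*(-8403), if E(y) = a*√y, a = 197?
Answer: 8403 + 197*√167 ≈ 10949.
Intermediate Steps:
E(y) = 197*√y
E(167) - 1*(-8403) = 197*√167 - 1*(-8403) = 197*√167 + 8403 = 8403 + 197*√167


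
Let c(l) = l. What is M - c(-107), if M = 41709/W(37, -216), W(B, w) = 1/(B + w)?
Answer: -7465804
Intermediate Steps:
M = -7465911 (M = 41709/(1/(37 - 216)) = 41709/(1/(-179)) = 41709/(-1/179) = 41709*(-179) = -7465911)
M - c(-107) = -7465911 - 1*(-107) = -7465911 + 107 = -7465804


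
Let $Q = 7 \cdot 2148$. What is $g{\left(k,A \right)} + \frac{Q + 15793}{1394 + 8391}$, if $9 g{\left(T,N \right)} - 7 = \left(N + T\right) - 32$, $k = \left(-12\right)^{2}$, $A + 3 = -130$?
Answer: $\frac{140471}{88065} \approx 1.5951$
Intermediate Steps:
$Q = 15036$
$A = -133$ ($A = -3 - 130 = -133$)
$k = 144$
$g{\left(T,N \right)} = - \frac{25}{9} + \frac{N}{9} + \frac{T}{9}$ ($g{\left(T,N \right)} = \frac{7}{9} + \frac{\left(N + T\right) - 32}{9} = \frac{7}{9} + \frac{-32 + N + T}{9} = \frac{7}{9} + \left(- \frac{32}{9} + \frac{N}{9} + \frac{T}{9}\right) = - \frac{25}{9} + \frac{N}{9} + \frac{T}{9}$)
$g{\left(k,A \right)} + \frac{Q + 15793}{1394 + 8391} = \left(- \frac{25}{9} + \frac{1}{9} \left(-133\right) + \frac{1}{9} \cdot 144\right) + \frac{15036 + 15793}{1394 + 8391} = \left(- \frac{25}{9} - \frac{133}{9} + 16\right) + \frac{30829}{9785} = - \frac{14}{9} + 30829 \cdot \frac{1}{9785} = - \frac{14}{9} + \frac{30829}{9785} = \frac{140471}{88065}$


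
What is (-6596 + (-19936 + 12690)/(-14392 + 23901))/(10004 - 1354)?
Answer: -6272861/8225285 ≈ -0.76263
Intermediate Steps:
(-6596 + (-19936 + 12690)/(-14392 + 23901))/(10004 - 1354) = (-6596 - 7246/9509)/8650 = (-6596 - 7246*1/9509)*(1/8650) = (-6596 - 7246/9509)*(1/8650) = -62728610/9509*1/8650 = -6272861/8225285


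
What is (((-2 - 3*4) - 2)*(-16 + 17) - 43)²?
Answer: 3481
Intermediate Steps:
(((-2 - 3*4) - 2)*(-16 + 17) - 43)² = (((-2 - 12) - 2)*1 - 43)² = ((-14 - 2)*1 - 43)² = (-16*1 - 43)² = (-16 - 43)² = (-59)² = 3481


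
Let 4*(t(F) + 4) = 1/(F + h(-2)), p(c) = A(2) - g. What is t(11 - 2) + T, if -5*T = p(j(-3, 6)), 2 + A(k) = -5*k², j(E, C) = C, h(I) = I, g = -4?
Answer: -51/140 ≈ -0.36429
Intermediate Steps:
A(k) = -2 - 5*k²
p(c) = -18 (p(c) = (-2 - 5*2²) - 1*(-4) = (-2 - 5*4) + 4 = (-2 - 20) + 4 = -22 + 4 = -18)
T = 18/5 (T = -⅕*(-18) = 18/5 ≈ 3.6000)
t(F) = -4 + 1/(4*(-2 + F)) (t(F) = -4 + 1/(4*(F - 2)) = -4 + 1/(4*(-2 + F)))
t(11 - 2) + T = (33 - 16*(11 - 2))/(4*(-2 + (11 - 2))) + 18/5 = (33 - 16*9)/(4*(-2 + 9)) + 18/5 = (¼)*(33 - 144)/7 + 18/5 = (¼)*(⅐)*(-111) + 18/5 = -111/28 + 18/5 = -51/140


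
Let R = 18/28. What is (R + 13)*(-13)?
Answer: -2483/14 ≈ -177.36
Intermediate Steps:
R = 9/14 (R = 18*(1/28) = 9/14 ≈ 0.64286)
(R + 13)*(-13) = (9/14 + 13)*(-13) = (191/14)*(-13) = -2483/14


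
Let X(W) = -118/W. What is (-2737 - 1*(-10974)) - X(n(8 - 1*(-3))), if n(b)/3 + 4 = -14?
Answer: 222340/27 ≈ 8234.8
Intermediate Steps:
n(b) = -54 (n(b) = -12 + 3*(-14) = -12 - 42 = -54)
(-2737 - 1*(-10974)) - X(n(8 - 1*(-3))) = (-2737 - 1*(-10974)) - (-118)/(-54) = (-2737 + 10974) - (-118)*(-1)/54 = 8237 - 1*59/27 = 8237 - 59/27 = 222340/27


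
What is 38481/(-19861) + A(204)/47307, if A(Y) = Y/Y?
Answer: -1820400806/939564327 ≈ -1.9375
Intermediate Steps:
A(Y) = 1
38481/(-19861) + A(204)/47307 = 38481/(-19861) + 1/47307 = 38481*(-1/19861) + 1*(1/47307) = -38481/19861 + 1/47307 = -1820400806/939564327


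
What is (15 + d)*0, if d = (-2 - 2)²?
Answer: 0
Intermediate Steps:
d = 16 (d = (-4)² = 16)
(15 + d)*0 = (15 + 16)*0 = 31*0 = 0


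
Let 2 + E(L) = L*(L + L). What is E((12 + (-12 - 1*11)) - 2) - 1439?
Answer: -1103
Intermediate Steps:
E(L) = -2 + 2*L**2 (E(L) = -2 + L*(L + L) = -2 + L*(2*L) = -2 + 2*L**2)
E((12 + (-12 - 1*11)) - 2) - 1439 = (-2 + 2*((12 + (-12 - 1*11)) - 2)**2) - 1439 = (-2 + 2*((12 + (-12 - 11)) - 2)**2) - 1439 = (-2 + 2*((12 - 23) - 2)**2) - 1439 = (-2 + 2*(-11 - 2)**2) - 1439 = (-2 + 2*(-13)**2) - 1439 = (-2 + 2*169) - 1439 = (-2 + 338) - 1439 = 336 - 1439 = -1103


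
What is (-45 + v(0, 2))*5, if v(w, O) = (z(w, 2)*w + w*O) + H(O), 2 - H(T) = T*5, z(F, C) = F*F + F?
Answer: -265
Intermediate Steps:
z(F, C) = F + F² (z(F, C) = F² + F = F + F²)
H(T) = 2 - 5*T (H(T) = 2 - T*5 = 2 - 5*T)
v(w, O) = 2 - 5*O + O*w + w²*(1 + w) (v(w, O) = ((w*(1 + w))*w + w*O) + (2 - 5*O) = (w²*(1 + w) + O*w) + (2 - 5*O) = (O*w + w²*(1 + w)) + (2 - 5*O) = 2 - 5*O + O*w + w²*(1 + w))
(-45 + v(0, 2))*5 = (-45 + (2 - 5*2 + 2*0 + 0²*(1 + 0)))*5 = (-45 + (2 - 10 + 0 + 0*1))*5 = (-45 + (2 - 10 + 0 + 0))*5 = (-45 - 8)*5 = -53*5 = -265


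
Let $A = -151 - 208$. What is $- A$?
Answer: $359$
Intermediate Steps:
$A = -359$
$- A = \left(-1\right) \left(-359\right) = 359$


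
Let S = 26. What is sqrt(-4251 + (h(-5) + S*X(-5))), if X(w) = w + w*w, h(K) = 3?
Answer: 4*I*sqrt(233) ≈ 61.057*I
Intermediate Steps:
X(w) = w + w**2
sqrt(-4251 + (h(-5) + S*X(-5))) = sqrt(-4251 + (3 + 26*(-5*(1 - 5)))) = sqrt(-4251 + (3 + 26*(-5*(-4)))) = sqrt(-4251 + (3 + 26*20)) = sqrt(-4251 + (3 + 520)) = sqrt(-4251 + 523) = sqrt(-3728) = 4*I*sqrt(233)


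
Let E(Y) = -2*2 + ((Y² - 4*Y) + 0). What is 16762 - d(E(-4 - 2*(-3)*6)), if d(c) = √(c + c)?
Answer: 16762 - 2*√446 ≈ 16720.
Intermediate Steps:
E(Y) = -4 + Y² - 4*Y (E(Y) = -4 + (Y² - 4*Y) = -4 + Y² - 4*Y)
d(c) = √2*√c (d(c) = √(2*c) = √2*√c)
16762 - d(E(-4 - 2*(-3)*6)) = 16762 - √2*√(-4 + (-4 - 2*(-3)*6)² - 4*(-4 - 2*(-3)*6)) = 16762 - √2*√(-4 + (-4 + 6*6)² - 4*(-4 + 6*6)) = 16762 - √2*√(-4 + (-4 + 36)² - 4*(-4 + 36)) = 16762 - √2*√(-4 + 32² - 4*32) = 16762 - √2*√(-4 + 1024 - 128) = 16762 - √2*√892 = 16762 - √2*2*√223 = 16762 - 2*√446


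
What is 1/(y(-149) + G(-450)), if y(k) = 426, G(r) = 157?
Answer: 1/583 ≈ 0.0017153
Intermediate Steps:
1/(y(-149) + G(-450)) = 1/(426 + 157) = 1/583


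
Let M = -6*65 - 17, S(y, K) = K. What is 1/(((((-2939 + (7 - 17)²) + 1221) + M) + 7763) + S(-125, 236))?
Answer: 1/5974 ≈ 0.00016739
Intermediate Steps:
M = -407 (M = -390 - 17 = -407)
1/(((((-2939 + (7 - 17)²) + 1221) + M) + 7763) + S(-125, 236)) = 1/(((((-2939 + (7 - 17)²) + 1221) - 407) + 7763) + 236) = 1/(((((-2939 + (-10)²) + 1221) - 407) + 7763) + 236) = 1/(((((-2939 + 100) + 1221) - 407) + 7763) + 236) = 1/((((-2839 + 1221) - 407) + 7763) + 236) = 1/(((-1618 - 407) + 7763) + 236) = 1/((-2025 + 7763) + 236) = 1/(5738 + 236) = 1/5974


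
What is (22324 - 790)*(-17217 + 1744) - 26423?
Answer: -333222005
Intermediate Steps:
(22324 - 790)*(-17217 + 1744) - 26423 = 21534*(-15473) - 26423 = -333195582 - 26423 = -333222005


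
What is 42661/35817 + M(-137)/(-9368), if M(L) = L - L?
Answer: 42661/35817 ≈ 1.1911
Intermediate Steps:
M(L) = 0
42661/35817 + M(-137)/(-9368) = 42661/35817 + 0/(-9368) = 42661*(1/35817) + 0*(-1/9368) = 42661/35817 + 0 = 42661/35817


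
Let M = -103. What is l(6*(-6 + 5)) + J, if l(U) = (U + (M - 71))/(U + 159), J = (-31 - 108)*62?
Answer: -146526/17 ≈ -8619.2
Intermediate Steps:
J = -8618 (J = -139*62 = -8618)
l(U) = (-174 + U)/(159 + U) (l(U) = (U + (-103 - 71))/(U + 159) = (U - 174)/(159 + U) = (-174 + U)/(159 + U))
l(6*(-6 + 5)) + J = (-174 + 6*(-6 + 5))/(159 + 6*(-6 + 5)) - 8618 = (-174 + 6*(-1))/(159 + 6*(-1)) - 8618 = (-174 - 6)/(159 - 6) - 8618 = -180/153 - 8618 = (1/153)*(-180) - 8618 = -20/17 - 8618 = -146526/17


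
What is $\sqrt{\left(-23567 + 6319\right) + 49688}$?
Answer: $2 \sqrt{8110} \approx 180.11$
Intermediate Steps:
$\sqrt{\left(-23567 + 6319\right) + 49688} = \sqrt{-17248 + 49688} = \sqrt{32440} = 2 \sqrt{8110}$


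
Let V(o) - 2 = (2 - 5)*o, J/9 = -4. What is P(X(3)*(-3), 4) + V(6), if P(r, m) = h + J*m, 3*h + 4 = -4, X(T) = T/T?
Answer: -488/3 ≈ -162.67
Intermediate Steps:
X(T) = 1
h = -8/3 (h = -4/3 + (⅓)*(-4) = -4/3 - 4/3 = -8/3 ≈ -2.6667)
J = -36 (J = 9*(-4) = -36)
P(r, m) = -8/3 - 36*m
V(o) = 2 - 3*o (V(o) = 2 + (2 - 5)*o = 2 - 3*o)
P(X(3)*(-3), 4) + V(6) = (-8/3 - 36*4) + (2 - 3*6) = (-8/3 - 144) + (2 - 18) = -440/3 - 16 = -488/3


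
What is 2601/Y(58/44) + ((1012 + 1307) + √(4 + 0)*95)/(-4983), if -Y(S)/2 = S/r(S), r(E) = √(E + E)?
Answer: -2509/4983 - 2601*√319/29 ≈ -1602.4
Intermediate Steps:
r(E) = √2*√E (r(E) = √(2*E) = √2*√E)
Y(S) = -√2*√S (Y(S) = -2*S/(√2*√S) = -2*S*√2/(2*√S) = -√2*√S)
2601/Y(58/44) + ((1012 + 1307) + √(4 + 0)*95)/(-4983) = 2601/((-√2*√(58/44))) + ((1012 + 1307) + √(4 + 0)*95)/(-4983) = 2601/((-√2*√(58*(1/44)))) + (2319 + √4*95)*(-1/4983) = 2601/((-√2*√(29/22))) + (2319 + 2*95)*(-1/4983) = 2601/((-√2*√638/22)) + (2319 + 190)*(-1/4983) = 2601/((-√319/11)) + 2509*(-1/4983) = 2601*(-√319/29) - 2509/4983 = -2601*√319/29 - 2509/4983 = -2509/4983 - 2601*√319/29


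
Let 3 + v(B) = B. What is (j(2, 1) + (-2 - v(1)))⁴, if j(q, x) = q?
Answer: 16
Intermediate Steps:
v(B) = -3 + B
(j(2, 1) + (-2 - v(1)))⁴ = (2 + (-2 - (-3 + 1)))⁴ = (2 + (-2 - 1*(-2)))⁴ = (2 + (-2 + 2))⁴ = (2 + 0)⁴ = 2⁴ = 16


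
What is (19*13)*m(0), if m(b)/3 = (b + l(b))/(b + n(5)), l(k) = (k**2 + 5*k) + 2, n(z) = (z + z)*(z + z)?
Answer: 741/50 ≈ 14.820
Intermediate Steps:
n(z) = 4*z**2 (n(z) = (2*z)*(2*z) = 4*z**2)
l(k) = 2 + k**2 + 5*k
m(b) = 3*(2 + b**2 + 6*b)/(100 + b) (m(b) = 3*((b + (2 + b**2 + 5*b))/(b + 4*5**2)) = 3*((2 + b**2 + 6*b)/(b + 4*25)) = 3*((2 + b**2 + 6*b)/(b + 100)) = 3*((2 + b**2 + 6*b)/(100 + b)) = 3*(2 + b**2 + 6*b)/(100 + b))
(19*13)*m(0) = (19*13)*(3*(2 + 0**2 + 6*0)/(100 + 0)) = 247*(3*(2 + 0 + 0)/100) = 247*(3*(1/100)*2) = 247*(3/50) = 741/50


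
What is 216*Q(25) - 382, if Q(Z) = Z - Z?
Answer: -382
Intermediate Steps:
Q(Z) = 0
216*Q(25) - 382 = 216*0 - 382 = 0 - 382 = -382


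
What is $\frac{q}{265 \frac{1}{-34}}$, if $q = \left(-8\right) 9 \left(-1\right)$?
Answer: $- \frac{2448}{265} \approx -9.2377$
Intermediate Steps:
$q = 72$ ($q = \left(-72\right) \left(-1\right) = 72$)
$\frac{q}{265 \frac{1}{-34}} = \frac{72}{265 \frac{1}{-34}} = \frac{72}{265 \left(- \frac{1}{34}\right)} = \frac{72}{- \frac{265}{34}} = 72 \left(- \frac{34}{265}\right) = - \frac{2448}{265}$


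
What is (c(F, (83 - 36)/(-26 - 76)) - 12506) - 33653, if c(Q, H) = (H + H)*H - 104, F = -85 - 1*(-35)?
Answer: -240657917/5202 ≈ -46263.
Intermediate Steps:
F = -50 (F = -85 + 35 = -50)
c(Q, H) = -104 + 2*H² (c(Q, H) = (2*H)*H - 104 = 2*H² - 104 = -104 + 2*H²)
(c(F, (83 - 36)/(-26 - 76)) - 12506) - 33653 = ((-104 + 2*((83 - 36)/(-26 - 76))²) - 12506) - 33653 = ((-104 + 2*(47/(-102))²) - 12506) - 33653 = ((-104 + 2*(47*(-1/102))²) - 12506) - 33653 = ((-104 + 2*(-47/102)²) - 12506) - 33653 = ((-104 + 2*(2209/10404)) - 12506) - 33653 = ((-104 + 2209/5202) - 12506) - 33653 = (-538799/5202 - 12506) - 33653 = -65595011/5202 - 33653 = -240657917/5202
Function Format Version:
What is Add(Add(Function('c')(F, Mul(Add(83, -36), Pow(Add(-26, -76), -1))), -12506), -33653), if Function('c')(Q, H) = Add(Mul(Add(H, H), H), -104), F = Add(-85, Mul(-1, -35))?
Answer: Rational(-240657917, 5202) ≈ -46263.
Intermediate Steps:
F = -50 (F = Add(-85, 35) = -50)
Function('c')(Q, H) = Add(-104, Mul(2, Pow(H, 2))) (Function('c')(Q, H) = Add(Mul(Mul(2, H), H), -104) = Add(Mul(2, Pow(H, 2)), -104) = Add(-104, Mul(2, Pow(H, 2))))
Add(Add(Function('c')(F, Mul(Add(83, -36), Pow(Add(-26, -76), -1))), -12506), -33653) = Add(Add(Add(-104, Mul(2, Pow(Mul(Add(83, -36), Pow(Add(-26, -76), -1)), 2))), -12506), -33653) = Add(Add(Add(-104, Mul(2, Pow(Mul(47, Pow(-102, -1)), 2))), -12506), -33653) = Add(Add(Add(-104, Mul(2, Pow(Mul(47, Rational(-1, 102)), 2))), -12506), -33653) = Add(Add(Add(-104, Mul(2, Pow(Rational(-47, 102), 2))), -12506), -33653) = Add(Add(Add(-104, Mul(2, Rational(2209, 10404))), -12506), -33653) = Add(Add(Add(-104, Rational(2209, 5202)), -12506), -33653) = Add(Add(Rational(-538799, 5202), -12506), -33653) = Add(Rational(-65595011, 5202), -33653) = Rational(-240657917, 5202)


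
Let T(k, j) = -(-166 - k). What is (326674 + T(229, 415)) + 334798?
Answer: 661867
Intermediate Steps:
T(k, j) = 166 + k
(326674 + T(229, 415)) + 334798 = (326674 + (166 + 229)) + 334798 = (326674 + 395) + 334798 = 327069 + 334798 = 661867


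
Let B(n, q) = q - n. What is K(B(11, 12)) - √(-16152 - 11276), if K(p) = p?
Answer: 1 - 2*I*√6857 ≈ 1.0 - 165.61*I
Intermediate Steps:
K(B(11, 12)) - √(-16152 - 11276) = (12 - 1*11) - √(-16152 - 11276) = (12 - 11) - √(-27428) = 1 - 2*I*√6857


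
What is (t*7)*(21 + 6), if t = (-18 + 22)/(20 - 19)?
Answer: 756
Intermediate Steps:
t = 4 (t = 4/1 = 4*1 = 4)
(t*7)*(21 + 6) = (4*7)*(21 + 6) = 28*27 = 756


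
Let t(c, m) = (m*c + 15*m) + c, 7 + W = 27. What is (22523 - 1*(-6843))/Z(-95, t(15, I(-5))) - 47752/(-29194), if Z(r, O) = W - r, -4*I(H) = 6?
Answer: 431401242/1678655 ≈ 256.99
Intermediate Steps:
W = 20 (W = -7 + 27 = 20)
I(H) = -3/2 (I(H) = -¼*6 = -3/2)
t(c, m) = c + 15*m + c*m (t(c, m) = (c*m + 15*m) + c = (15*m + c*m) + c = c + 15*m + c*m)
Z(r, O) = 20 - r
(22523 - 1*(-6843))/Z(-95, t(15, I(-5))) - 47752/(-29194) = (22523 - 1*(-6843))/(20 - 1*(-95)) - 47752/(-29194) = (22523 + 6843)/(20 + 95) - 47752*(-1/29194) = 29366/115 + 23876/14597 = 431401242/1678655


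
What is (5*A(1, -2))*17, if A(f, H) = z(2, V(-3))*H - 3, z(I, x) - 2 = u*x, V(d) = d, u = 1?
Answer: -85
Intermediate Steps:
z(I, x) = 2 + x (z(I, x) = 2 + 1*x = 2 + x)
A(f, H) = -3 - H (A(f, H) = (2 - 3)*H - 3 = -H - 3 = -3 - H)
(5*A(1, -2))*17 = (5*(-3 - 1*(-2)))*17 = (5*(-3 + 2))*17 = (5*(-1))*17 = -5*17 = -85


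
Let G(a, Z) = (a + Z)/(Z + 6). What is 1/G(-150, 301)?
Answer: 307/151 ≈ 2.0331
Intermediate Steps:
G(a, Z) = (Z + a)/(6 + Z)
1/G(-150, 301) = 1/((301 - 150)/(6 + 301)) = 1/(151/307) = 307/151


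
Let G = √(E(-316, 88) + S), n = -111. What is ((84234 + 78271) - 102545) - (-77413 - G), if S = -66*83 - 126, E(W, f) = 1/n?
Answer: 137373 + I*√69046995/111 ≈ 1.3737e+5 + 74.86*I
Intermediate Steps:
E(W, f) = -1/111 (E(W, f) = 1/(-111) = -1/111)
S = -5604 (S = -5478 - 126 = -5604)
G = I*√69046995/111 (G = √(-1/111 - 5604) = √(-622045/111) = I*√69046995/111 ≈ 74.86*I)
((84234 + 78271) - 102545) - (-77413 - G) = ((84234 + 78271) - 102545) - (-77413 - I*√69046995/111) = (162505 - 102545) - (-77413 - I*√69046995/111) = 59960 + (77413 + I*√69046995/111) = 137373 + I*√69046995/111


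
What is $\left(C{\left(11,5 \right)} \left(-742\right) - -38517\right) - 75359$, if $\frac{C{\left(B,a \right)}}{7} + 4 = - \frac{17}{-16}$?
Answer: $- \frac{172677}{8} \approx -21585.0$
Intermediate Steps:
$C{\left(B,a \right)} = - \frac{329}{16}$ ($C{\left(B,a \right)} = -28 + 7 \left(- \frac{17}{-16}\right) = -28 + 7 \left(\left(-17\right) \left(- \frac{1}{16}\right)\right) = -28 + 7 \cdot \frac{17}{16} = -28 + \frac{119}{16} = - \frac{329}{16}$)
$\left(C{\left(11,5 \right)} \left(-742\right) - -38517\right) - 75359 = \left(\left(- \frac{329}{16}\right) \left(-742\right) - -38517\right) - 75359 = \left(\frac{122059}{8} + 38517\right) - 75359 = \frac{430195}{8} - 75359 = - \frac{172677}{8}$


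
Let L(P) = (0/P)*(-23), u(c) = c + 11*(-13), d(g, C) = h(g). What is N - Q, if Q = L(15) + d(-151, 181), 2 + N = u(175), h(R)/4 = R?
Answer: 634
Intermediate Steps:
h(R) = 4*R
d(g, C) = 4*g
u(c) = -143 + c (u(c) = c - 143 = -143 + c)
N = 30 (N = -2 + (-143 + 175) = -2 + 32 = 30)
L(P) = 0 (L(P) = 0*(-23) = 0)
Q = -604 (Q = 0 + 4*(-151) = 0 - 604 = -604)
N - Q = 30 - 1*(-604) = 30 + 604 = 634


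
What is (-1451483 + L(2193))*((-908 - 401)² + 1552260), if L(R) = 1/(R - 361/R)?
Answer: -22794934812702839851/4808888 ≈ -4.7402e+12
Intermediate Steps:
(-1451483 + L(2193))*((-908 - 401)² + 1552260) = (-1451483 + 2193/(-361 + 2193²))*((-908 - 401)² + 1552260) = (-1451483 + 2193/(-361 + 4809249))*((-1309)² + 1552260) = (-1451483 + 2193/4808888)*(1713481 + 1552260) = (-1451483 + 2193*(1/4808888))*3265741 = (-1451483 + 2193/4808888)*3265741 = -6980019178711/4808888*3265741 = -22794934812702839851/4808888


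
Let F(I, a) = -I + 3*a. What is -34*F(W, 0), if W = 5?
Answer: 170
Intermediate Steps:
-34*F(W, 0) = -34*(-1*5 + 3*0) = -34*(-5 + 0) = -34*(-5) = 170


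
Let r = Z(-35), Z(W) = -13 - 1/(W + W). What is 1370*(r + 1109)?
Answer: 10510777/7 ≈ 1.5015e+6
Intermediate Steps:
Z(W) = -13 - 1/(2*W)
r = -909/70 (r = -13 - 1/2/(-35) = -13 - 1/2*(-1/35) = -13 + 1/70 = -909/70 ≈ -12.986)
1370*(r + 1109) = 1370*(-909/70 + 1109) = 1370*(76721/70) = 10510777/7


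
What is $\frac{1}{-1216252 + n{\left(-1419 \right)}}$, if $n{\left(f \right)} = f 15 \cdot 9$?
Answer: $- \frac{1}{1407817} \approx -7.1032 \cdot 10^{-7}$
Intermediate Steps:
$n{\left(f \right)} = 135 f$ ($n{\left(f \right)} = 15 f 9 = 135 f$)
$\frac{1}{-1216252 + n{\left(-1419 \right)}} = \frac{1}{-1216252 + 135 \left(-1419\right)} = \frac{1}{-1216252 - 191565} = \frac{1}{-1407817} = - \frac{1}{1407817}$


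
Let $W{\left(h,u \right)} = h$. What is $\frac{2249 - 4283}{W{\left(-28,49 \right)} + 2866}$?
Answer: $- \frac{339}{473} \approx -0.7167$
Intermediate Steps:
$\frac{2249 - 4283}{W{\left(-28,49 \right)} + 2866} = \frac{2249 - 4283}{-28 + 2866} = - \frac{2034}{2838} = \left(-2034\right) \frac{1}{2838} = - \frac{339}{473}$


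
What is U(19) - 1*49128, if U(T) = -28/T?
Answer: -933460/19 ≈ -49130.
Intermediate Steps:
U(19) - 1*49128 = -28/19 - 1*49128 = -28*1/19 - 49128 = -28/19 - 49128 = -933460/19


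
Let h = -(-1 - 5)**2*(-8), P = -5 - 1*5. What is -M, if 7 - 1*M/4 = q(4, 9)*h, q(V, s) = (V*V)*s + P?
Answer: 154340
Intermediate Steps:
P = -10 (P = -5 - 5 = -10)
q(V, s) = -10 + s*V**2 (q(V, s) = (V*V)*s - 10 = V**2*s - 10 = s*V**2 - 10 = -10 + s*V**2)
h = 288 (h = -1*(-6)**2*(-8) = -1*36*(-8) = -36*(-8) = 288)
M = -154340 (M = 28 - 4*(-10 + 9*4**2)*288 = 28 - 4*(-10 + 9*16)*288 = 28 - 4*(-10 + 144)*288 = 28 - 536*288 = 28 - 4*38592 = 28 - 154368 = -154340)
-M = -1*(-154340) = 154340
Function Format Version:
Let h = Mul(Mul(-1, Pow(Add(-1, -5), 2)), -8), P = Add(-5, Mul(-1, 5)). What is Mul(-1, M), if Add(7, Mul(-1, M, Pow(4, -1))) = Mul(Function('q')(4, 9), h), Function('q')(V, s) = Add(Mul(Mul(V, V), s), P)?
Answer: 154340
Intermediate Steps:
P = -10 (P = Add(-5, -5) = -10)
Function('q')(V, s) = Add(-10, Mul(s, Pow(V, 2))) (Function('q')(V, s) = Add(Mul(Mul(V, V), s), -10) = Add(Mul(Pow(V, 2), s), -10) = Add(Mul(s, Pow(V, 2)), -10) = Add(-10, Mul(s, Pow(V, 2))))
h = 288 (h = Mul(Mul(-1, Pow(-6, 2)), -8) = Mul(Mul(-1, 36), -8) = Mul(-36, -8) = 288)
M = -154340 (M = Add(28, Mul(-4, Mul(Add(-10, Mul(9, Pow(4, 2))), 288))) = Add(28, Mul(-4, Mul(Add(-10, Mul(9, 16)), 288))) = Add(28, Mul(-4, Mul(Add(-10, 144), 288))) = Add(28, Mul(-4, Mul(134, 288))) = Add(28, Mul(-4, 38592)) = Add(28, -154368) = -154340)
Mul(-1, M) = Mul(-1, -154340) = 154340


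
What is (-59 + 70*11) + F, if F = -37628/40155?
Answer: 28512577/40155 ≈ 710.06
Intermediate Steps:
F = -37628/40155 (F = -37628*1/40155 = -37628/40155 ≈ -0.93707)
(-59 + 70*11) + F = (-59 + 70*11) - 37628/40155 = (-59 + 770) - 37628/40155 = 711 - 37628/40155 = 28512577/40155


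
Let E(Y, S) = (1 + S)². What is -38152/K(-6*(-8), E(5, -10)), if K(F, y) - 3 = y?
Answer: -9538/21 ≈ -454.19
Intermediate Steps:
K(F, y) = 3 + y
-38152/K(-6*(-8), E(5, -10)) = -38152/(3 + (1 - 10)²) = -38152/(3 + (-9)²) = -38152/(3 + 81) = -38152/84 = -38152*1/84 = -9538/21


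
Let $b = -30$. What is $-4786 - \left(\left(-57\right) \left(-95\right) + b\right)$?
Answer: $-10171$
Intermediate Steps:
$-4786 - \left(\left(-57\right) \left(-95\right) + b\right) = -4786 - \left(\left(-57\right) \left(-95\right) - 30\right) = -4786 - \left(5415 - 30\right) = -4786 - 5385 = -10171$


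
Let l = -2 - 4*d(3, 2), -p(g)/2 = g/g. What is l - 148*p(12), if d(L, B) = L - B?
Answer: 290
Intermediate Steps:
p(g) = -2 (p(g) = -2*g/g = -2*1 = -2)
l = -6 (l = -2 - 4*(3 - 1*2) = -2 - 4*(3 - 2) = -2 - 4*1 = -2 - 4 = -6)
l - 148*p(12) = -6 - 148*(-2) = -6 + 296 = 290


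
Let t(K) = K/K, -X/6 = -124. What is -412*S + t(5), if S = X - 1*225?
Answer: -213827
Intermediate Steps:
X = 744 (X = -6*(-124) = 744)
t(K) = 1
S = 519 (S = 744 - 1*225 = 744 - 225 = 519)
-412*S + t(5) = -412*519 + 1 = -213828 + 1 = -213827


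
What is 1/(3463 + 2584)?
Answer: 1/6047 ≈ 0.00016537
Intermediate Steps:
1/(3463 + 2584) = 1/6047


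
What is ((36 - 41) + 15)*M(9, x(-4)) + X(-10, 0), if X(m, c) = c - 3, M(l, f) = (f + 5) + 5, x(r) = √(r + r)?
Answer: 97 + 20*I*√2 ≈ 97.0 + 28.284*I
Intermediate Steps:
x(r) = √2*√r (x(r) = √(2*r) = √2*√r)
M(l, f) = 10 + f (M(l, f) = (5 + f) + 5 = 10 + f)
X(m, c) = -3 + c
((36 - 41) + 15)*M(9, x(-4)) + X(-10, 0) = ((36 - 41) + 15)*(10 + √2*√(-4)) + (-3 + 0) = (-5 + 15)*(10 + √2*(2*I)) - 3 = 10*(10 + 2*I*√2) - 3 = (100 + 20*I*√2) - 3 = 97 + 20*I*√2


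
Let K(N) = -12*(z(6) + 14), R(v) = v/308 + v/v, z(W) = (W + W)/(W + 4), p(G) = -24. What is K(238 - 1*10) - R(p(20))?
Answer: -70579/385 ≈ -183.32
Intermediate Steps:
z(W) = 2*W/(4 + W) (z(W) = (2*W)/(4 + W) = 2*W/(4 + W))
R(v) = 1 + v/308 (R(v) = v*(1/308) + 1 = v/308 + 1 = 1 + v/308)
K(N) = -912/5 (K(N) = -12*(2*6/(4 + 6) + 14) = -12*(2*6/10 + 14) = -12*(2*6*(1/10) + 14) = -12*(6/5 + 14) = -12*76/5 = -912/5)
K(238 - 1*10) - R(p(20)) = -912/5 - (1 + (1/308)*(-24)) = -912/5 - (1 - 6/77) = -912/5 - 1*71/77 = -912/5 - 71/77 = -70579/385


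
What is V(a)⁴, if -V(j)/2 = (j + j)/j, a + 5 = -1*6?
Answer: 256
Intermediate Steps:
a = -11 (a = -5 - 1*6 = -5 - 6 = -11)
V(j) = -4 (V(j) = -2*(j + j)/j = -2*2*j/j = -2*2 = -4)
V(a)⁴ = (-4)⁴ = 256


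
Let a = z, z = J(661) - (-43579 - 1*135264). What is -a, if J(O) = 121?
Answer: -178964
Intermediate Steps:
z = 178964 (z = 121 - (-43579 - 1*135264) = 121 - (-43579 - 135264) = 121 - 1*(-178843) = 121 + 178843 = 178964)
a = 178964
-a = -1*178964 = -178964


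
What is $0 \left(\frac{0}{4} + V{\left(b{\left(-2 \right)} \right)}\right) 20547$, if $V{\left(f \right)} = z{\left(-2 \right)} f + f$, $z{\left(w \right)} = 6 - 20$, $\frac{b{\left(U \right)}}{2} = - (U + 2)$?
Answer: $0$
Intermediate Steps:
$b{\left(U \right)} = -4 - 2 U$ ($b{\left(U \right)} = 2 \left(- (U + 2)\right) = 2 \left(- (2 + U)\right) = 2 \left(-2 - U\right) = -4 - 2 U$)
$z{\left(w \right)} = -14$ ($z{\left(w \right)} = 6 - 20 = -14$)
$V{\left(f \right)} = - 13 f$ ($V{\left(f \right)} = - 14 f + f = - 13 f$)
$0 \left(\frac{0}{4} + V{\left(b{\left(-2 \right)} \right)}\right) 20547 = 0 \left(\frac{0}{4} - 13 \left(-4 - -4\right)\right) 20547 = 0 \left(0 \cdot \frac{1}{4} - 13 \left(-4 + 4\right)\right) 20547 = 0 \left(0 - 0\right) 20547 = 0 \left(0 + 0\right) 20547 = 0 \cdot 0 \cdot 20547 = 0 \cdot 20547 = 0$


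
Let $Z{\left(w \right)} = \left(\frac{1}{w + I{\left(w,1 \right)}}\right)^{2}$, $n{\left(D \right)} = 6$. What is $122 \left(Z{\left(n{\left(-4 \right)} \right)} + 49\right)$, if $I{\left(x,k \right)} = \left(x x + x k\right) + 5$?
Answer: $\frac{16792324}{2809} \approx 5978.0$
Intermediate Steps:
$I{\left(x,k \right)} = 5 + x^{2} + k x$ ($I{\left(x,k \right)} = \left(x^{2} + k x\right) + 5 = 5 + x^{2} + k x$)
$Z{\left(w \right)} = \frac{1}{\left(5 + w^{2} + 2 w\right)^{2}}$ ($Z{\left(w \right)} = \left(\frac{1}{w + \left(5 + w^{2} + 1 w\right)}\right)^{2} = \left(\frac{1}{w + \left(5 + w^{2} + w\right)}\right)^{2} = \left(\frac{1}{w + \left(5 + w + w^{2}\right)}\right)^{2} = \left(\frac{1}{5 + w^{2} + 2 w}\right)^{2} = \frac{1}{\left(5 + w^{2} + 2 w\right)^{2}}$)
$122 \left(Z{\left(n{\left(-4 \right)} \right)} + 49\right) = 122 \left(\frac{1}{\left(5 + 6^{2} + 2 \cdot 6\right)^{2}} + 49\right) = 122 \left(\frac{1}{\left(5 + 36 + 12\right)^{2}} + 49\right) = 122 \left(\frac{1}{2809} + 49\right) = 122 \cdot \frac{137642}{2809} = \frac{16792324}{2809}$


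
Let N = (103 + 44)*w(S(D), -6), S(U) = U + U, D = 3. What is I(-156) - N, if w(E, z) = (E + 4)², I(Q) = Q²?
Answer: 9636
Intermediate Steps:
S(U) = 2*U
w(E, z) = (4 + E)²
N = 14700 (N = (103 + 44)*(4 + 2*3)² = 147*(4 + 6)² = 147*10² = 147*100 = 14700)
I(-156) - N = (-156)² - 1*14700 = 24336 - 14700 = 9636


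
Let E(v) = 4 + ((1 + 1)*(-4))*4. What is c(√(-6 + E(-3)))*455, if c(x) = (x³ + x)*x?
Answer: 510510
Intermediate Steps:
E(v) = -28 (E(v) = 4 + (2*(-4))*4 = 4 - 8*4 = 4 - 32 = -28)
c(x) = x*(x + x³) (c(x) = (x + x³)*x = x*(x + x³))
c(√(-6 + E(-3)))*455 = ((√(-6 - 28))² + (√(-6 - 28))⁴)*455 = ((√(-34))² + (√(-34))⁴)*455 = ((I*√34)² + (I*√34)⁴)*455 = (-34 + 1156)*455 = 1122*455 = 510510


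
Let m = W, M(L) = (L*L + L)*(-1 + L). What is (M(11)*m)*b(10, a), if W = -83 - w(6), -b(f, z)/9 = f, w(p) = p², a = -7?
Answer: 14137200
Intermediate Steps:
b(f, z) = -9*f
M(L) = (-1 + L)*(L + L²) (M(L) = (L² + L)*(-1 + L) = (L + L²)*(-1 + L) = (-1 + L)*(L + L²))
W = -119 (W = -83 - 1*6² = -83 - 1*36 = -83 - 36 = -119)
m = -119
(M(11)*m)*b(10, a) = ((11³ - 1*11)*(-119))*(-9*10) = ((1331 - 11)*(-119))*(-90) = (1320*(-119))*(-90) = -157080*(-90) = 14137200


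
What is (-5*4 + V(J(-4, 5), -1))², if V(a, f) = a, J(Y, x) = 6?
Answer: 196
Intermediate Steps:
(-5*4 + V(J(-4, 5), -1))² = (-5*4 + 6)² = (-20 + 6)² = (-14)² = 196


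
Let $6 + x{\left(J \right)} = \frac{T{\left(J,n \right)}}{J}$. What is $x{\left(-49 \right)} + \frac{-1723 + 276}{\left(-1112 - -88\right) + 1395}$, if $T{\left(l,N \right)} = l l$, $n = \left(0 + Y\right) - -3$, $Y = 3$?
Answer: $- \frac{21852}{371} \approx -58.9$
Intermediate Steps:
$n = 6$ ($n = \left(0 + 3\right) - -3 = 3 + 3 = 6$)
$T{\left(l,N \right)} = l^{2}$
$x{\left(J \right)} = -6 + J$ ($x{\left(J \right)} = -6 + \frac{J^{2}}{J} = -6 + J$)
$x{\left(-49 \right)} + \frac{-1723 + 276}{\left(-1112 - -88\right) + 1395} = \left(-6 - 49\right) + \frac{-1723 + 276}{\left(-1112 - -88\right) + 1395} = -55 - \frac{1447}{\left(-1112 + 88\right) + 1395} = -55 - \frac{1447}{-1024 + 1395} = -55 - \frac{1447}{371} = - \frac{21852}{371}$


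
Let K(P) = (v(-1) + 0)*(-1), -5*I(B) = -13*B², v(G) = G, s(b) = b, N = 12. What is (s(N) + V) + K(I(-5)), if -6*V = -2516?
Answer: 1297/3 ≈ 432.33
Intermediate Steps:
V = 1258/3 (V = -⅙*(-2516) = 1258/3 ≈ 419.33)
I(B) = 13*B²/5 (I(B) = -(-13)*B²/5 = 13*B²/5)
K(P) = 1 (K(P) = (-1 + 0)*(-1) = -1*(-1) = 1)
(s(N) + V) + K(I(-5)) = (12 + 1258/3) + 1 = 1294/3 + 1 = 1297/3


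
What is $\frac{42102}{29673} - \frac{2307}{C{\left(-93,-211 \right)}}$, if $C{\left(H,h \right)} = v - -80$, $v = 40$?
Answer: $- \frac{2348273}{131880} \approx -17.806$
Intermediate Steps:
$C{\left(H,h \right)} = 120$ ($C{\left(H,h \right)} = 40 - -80 = 40 + 80 = 120$)
$\frac{42102}{29673} - \frac{2307}{C{\left(-93,-211 \right)}} = \frac{42102}{29673} - \frac{2307}{120} = 42102 \cdot \frac{1}{29673} - \frac{769}{40} = \frac{4678}{3297} - \frac{769}{40} = - \frac{2348273}{131880}$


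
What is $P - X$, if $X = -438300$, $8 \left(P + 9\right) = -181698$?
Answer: $\frac{1662315}{4} \approx 4.1558 \cdot 10^{5}$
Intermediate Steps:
$P = - \frac{90885}{4}$ ($P = -9 + \frac{1}{8} \left(-181698\right) = -9 - \frac{90849}{4} = - \frac{90885}{4} \approx -22721.0$)
$P - X = - \frac{90885}{4} - -438300 = - \frac{90885}{4} + 438300 = \frac{1662315}{4}$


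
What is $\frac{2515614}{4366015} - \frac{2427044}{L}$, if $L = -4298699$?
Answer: $\frac{21410377895846}{18768184314485} \approx 1.1408$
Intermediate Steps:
$\frac{2515614}{4366015} - \frac{2427044}{L} = \frac{2515614}{4366015} - \frac{2427044}{-4298699} = 2515614 \cdot \frac{1}{4366015} - - \frac{2427044}{4298699} = \frac{2515614}{4366015} + \frac{2427044}{4298699} = \frac{21410377895846}{18768184314485}$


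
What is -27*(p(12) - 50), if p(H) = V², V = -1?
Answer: 1323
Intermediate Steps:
p(H) = 1 (p(H) = (-1)² = 1)
-27*(p(12) - 50) = -27*(1 - 50) = -27*(-49) = 1323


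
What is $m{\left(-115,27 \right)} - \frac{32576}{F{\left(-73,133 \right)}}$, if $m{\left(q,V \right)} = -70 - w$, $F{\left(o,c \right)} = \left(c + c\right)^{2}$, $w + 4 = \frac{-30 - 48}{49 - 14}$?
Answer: $- \frac{5680984}{88445} \approx -64.232$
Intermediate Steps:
$w = - \frac{218}{35}$ ($w = -4 + \frac{-30 - 48}{49 - 14} = -4 - \frac{78}{35} = - \frac{218}{35} \approx -6.2286$)
$F{\left(o,c \right)} = 4 c^{2}$ ($F{\left(o,c \right)} = \left(2 c\right)^{2} = 4 c^{2}$)
$m{\left(q,V \right)} = - \frac{2232}{35}$ ($m{\left(q,V \right)} = -70 - - \frac{218}{35} = -70 + \frac{218}{35} = - \frac{2232}{35}$)
$m{\left(-115,27 \right)} - \frac{32576}{F{\left(-73,133 \right)}} = - \frac{2232}{35} - \frac{32576}{4 \cdot 133^{2}} = - \frac{2232}{35} - \frac{32576}{4 \cdot 17689} = - \frac{2232}{35} - \frac{32576}{70756} = - \frac{2232}{35} - \frac{8144}{17689} = - \frac{5680984}{88445}$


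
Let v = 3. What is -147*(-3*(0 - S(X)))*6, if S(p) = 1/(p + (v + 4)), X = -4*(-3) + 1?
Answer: -1323/10 ≈ -132.30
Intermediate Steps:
X = 13 (X = 12 + 1 = 13)
S(p) = 1/(7 + p) (S(p) = 1/(p + (3 + 4)) = 1/(p + 7) = 1/(7 + p))
-147*(-3*(0 - S(X)))*6 = -147*(-3*(0 - 1/(7 + 13)))*6 = -147*(-3*(0 - 1/20))*6 = -147*(-3*(-1/20))*6 = -441*6/20 = -147*9/10 = -1323/10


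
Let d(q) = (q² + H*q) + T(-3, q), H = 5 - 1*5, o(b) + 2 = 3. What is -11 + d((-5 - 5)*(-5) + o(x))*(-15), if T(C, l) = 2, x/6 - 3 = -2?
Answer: -39056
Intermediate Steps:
x = 6 (x = 18 + 6*(-2) = 18 - 12 = 6)
o(b) = 1 (o(b) = -2 + 3 = 1)
H = 0 (H = 5 - 5 = 0)
d(q) = 2 + q² (d(q) = (q² + 0*q) + 2 = (q² + 0) + 2 = q² + 2 = 2 + q²)
-11 + d((-5 - 5)*(-5) + o(x))*(-15) = -11 + (2 + ((-5 - 5)*(-5) + 1)²)*(-15) = -11 + (2 + (-10*(-5) + 1)²)*(-15) = -11 + (2 + (50 + 1)²)*(-15) = -11 + (2 + 51²)*(-15) = -11 + (2 + 2601)*(-15) = -11 + 2603*(-15) = -11 - 39045 = -39056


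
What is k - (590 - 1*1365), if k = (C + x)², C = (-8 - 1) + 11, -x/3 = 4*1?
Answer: 875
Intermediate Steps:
x = -12 ≈ -12.000
C = 2 (C = -9 + 11 = 2)
k = 100 (k = (2 - 12)² = (-10)² = 100)
k - (590 - 1*1365) = 100 - (590 - 1*1365) = 100 - (590 - 1365) = 100 - 1*(-775) = 100 + 775 = 875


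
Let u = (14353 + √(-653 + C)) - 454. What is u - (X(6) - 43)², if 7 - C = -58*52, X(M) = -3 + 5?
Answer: 12218 + √2370 ≈ 12267.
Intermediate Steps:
X(M) = 2
C = 3023 (C = 7 - (-58)*52 = 7 - 1*(-3016) = 7 + 3016 = 3023)
u = 13899 + √2370 (u = (14353 + √(-653 + 3023)) - 454 = (14353 + √2370) - 454 = 13899 + √2370 ≈ 13948.)
u - (X(6) - 43)² = (13899 + √2370) - (2 - 43)² = (13899 + √2370) - 1*(-41)² = (13899 + √2370) - 1*1681 = (13899 + √2370) - 1681 = 12218 + √2370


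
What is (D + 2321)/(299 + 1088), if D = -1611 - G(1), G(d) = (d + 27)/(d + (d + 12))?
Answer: 708/1387 ≈ 0.51045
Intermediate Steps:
G(d) = (27 + d)/(12 + 2*d) (G(d) = (27 + d)/(d + (12 + d)) = (27 + d)/(12 + 2*d))
D = -1613 (D = -1611 - (27 + 1)/(2*(6 + 1)) = -1611 - 28/(2*7) = -1611 - 1*2 = -1611 - 2 = -1613)
(D + 2321)/(299 + 1088) = (-1613 + 2321)/(299 + 1088) = 708/1387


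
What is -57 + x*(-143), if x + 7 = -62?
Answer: 9810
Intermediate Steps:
x = -69 (x = -7 - 62 = -69)
-57 + x*(-143) = -57 - 69*(-143) = -57 + 9867 = 9810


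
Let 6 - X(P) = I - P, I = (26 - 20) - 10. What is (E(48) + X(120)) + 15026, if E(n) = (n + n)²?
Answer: 24372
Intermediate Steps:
I = -4 (I = 6 - 10 = -4)
E(n) = 4*n² (E(n) = (2*n)² = 4*n²)
X(P) = 10 + P (X(P) = 6 - (-4 - P) = 6 + (4 + P) = 10 + P)
(E(48) + X(120)) + 15026 = (4*48² + (10 + 120)) + 15026 = (4*2304 + 130) + 15026 = (9216 + 130) + 15026 = 9346 + 15026 = 24372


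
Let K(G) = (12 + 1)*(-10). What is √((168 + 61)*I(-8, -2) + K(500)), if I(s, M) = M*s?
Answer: √3534 ≈ 59.447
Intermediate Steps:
K(G) = -130 (K(G) = 13*(-10) = -130)
√((168 + 61)*I(-8, -2) + K(500)) = √((168 + 61)*(-2*(-8)) - 130) = √(229*16 - 130) = √(3664 - 130) = √3534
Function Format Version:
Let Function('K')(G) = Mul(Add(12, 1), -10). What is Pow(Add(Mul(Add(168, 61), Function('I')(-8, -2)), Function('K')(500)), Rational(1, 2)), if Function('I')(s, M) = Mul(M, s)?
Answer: Pow(3534, Rational(1, 2)) ≈ 59.447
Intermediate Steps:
Function('K')(G) = -130 (Function('K')(G) = Mul(13, -10) = -130)
Pow(Add(Mul(Add(168, 61), Function('I')(-8, -2)), Function('K')(500)), Rational(1, 2)) = Pow(Add(Mul(Add(168, 61), Mul(-2, -8)), -130), Rational(1, 2)) = Pow(Add(Mul(229, 16), -130), Rational(1, 2)) = Pow(Add(3664, -130), Rational(1, 2)) = Pow(3534, Rational(1, 2))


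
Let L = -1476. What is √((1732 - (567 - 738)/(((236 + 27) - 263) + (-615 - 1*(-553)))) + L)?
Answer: √973462/62 ≈ 15.914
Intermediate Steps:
√((1732 - (567 - 738)/(((236 + 27) - 263) + (-615 - 1*(-553)))) + L) = √((1732 - (567 - 738)/(((236 + 27) - 263) + (-615 - 1*(-553)))) - 1476) = √((1732 - (-171)/((263 - 263) + (-615 + 553))) - 1476) = √((1732 - (-171)/(0 - 62)) - 1476) = √((1732 - (-171)/(-62)) - 1476) = √((1732 - (-171)*(-1)/62) - 1476) = √((1732 - 1*171/62) - 1476) = √((1732 - 171/62) - 1476) = √(107213/62 - 1476) = √(15701/62) = √973462/62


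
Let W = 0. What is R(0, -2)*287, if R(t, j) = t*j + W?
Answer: 0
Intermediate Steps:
R(t, j) = j*t (R(t, j) = t*j + 0 = j*t + 0 = j*t)
R(0, -2)*287 = -2*0*287 = 0*287 = 0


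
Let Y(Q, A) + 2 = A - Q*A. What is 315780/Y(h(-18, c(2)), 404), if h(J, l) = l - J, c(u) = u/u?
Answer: -157890/3637 ≈ -43.412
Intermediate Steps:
c(u) = 1
Y(Q, A) = -2 + A - A*Q (Y(Q, A) = -2 + (A - Q*A) = -2 + (A - A*Q) = -2 + A - A*Q)
315780/Y(h(-18, c(2)), 404) = 315780/(-2 + 404 - 1*404*(1 - 1*(-18))) = 315780/(-2 + 404 - 1*404*(1 + 18)) = 315780/(-2 + 404 - 1*404*19) = 315780/(-2 + 404 - 7676) = 315780/(-7274) = 315780*(-1/7274) = -157890/3637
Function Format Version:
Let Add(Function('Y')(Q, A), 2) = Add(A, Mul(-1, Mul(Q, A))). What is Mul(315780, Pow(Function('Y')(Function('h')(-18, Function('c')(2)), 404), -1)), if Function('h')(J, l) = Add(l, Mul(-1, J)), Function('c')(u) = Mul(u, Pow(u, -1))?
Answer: Rational(-157890, 3637) ≈ -43.412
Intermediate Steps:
Function('c')(u) = 1
Function('Y')(Q, A) = Add(-2, A, Mul(-1, A, Q)) (Function('Y')(Q, A) = Add(-2, Add(A, Mul(-1, Mul(Q, A)))) = Add(-2, Add(A, Mul(-1, Mul(A, Q)))) = Add(-2, Add(A, Mul(-1, A, Q))) = Add(-2, A, Mul(-1, A, Q)))
Mul(315780, Pow(Function('Y')(Function('h')(-18, Function('c')(2)), 404), -1)) = Mul(315780, Pow(Add(-2, 404, Mul(-1, 404, Add(1, Mul(-1, -18)))), -1)) = Mul(315780, Pow(Add(-2, 404, Mul(-1, 404, Add(1, 18))), -1)) = Mul(315780, Pow(Add(-2, 404, Mul(-1, 404, 19)), -1)) = Mul(315780, Pow(Add(-2, 404, -7676), -1)) = Mul(315780, Pow(-7274, -1)) = Mul(315780, Rational(-1, 7274)) = Rational(-157890, 3637)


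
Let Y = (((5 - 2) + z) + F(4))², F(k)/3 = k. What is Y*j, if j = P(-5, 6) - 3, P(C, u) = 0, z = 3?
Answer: -972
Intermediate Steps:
F(k) = 3*k
j = -3 (j = 0 - 3 = -3)
Y = 324 (Y = (((5 - 2) + 3) + 3*4)² = ((3 + 3) + 12)² = (6 + 12)² = 18² = 324)
Y*j = 324*(-3) = -972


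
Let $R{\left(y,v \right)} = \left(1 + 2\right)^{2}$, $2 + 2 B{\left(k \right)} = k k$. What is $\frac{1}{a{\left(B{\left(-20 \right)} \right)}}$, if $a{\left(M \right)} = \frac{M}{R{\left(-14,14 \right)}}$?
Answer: $\frac{9}{199} \approx 0.045226$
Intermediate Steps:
$B{\left(k \right)} = -1 + \frac{k^{2}}{2}$ ($B{\left(k \right)} = -1 + \frac{k k}{2} = -1 + \frac{k^{2}}{2}$)
$R{\left(y,v \right)} = 9$ ($R{\left(y,v \right)} = 3^{2} = 9$)
$a{\left(M \right)} = \frac{M}{9}$
$\frac{1}{a{\left(B{\left(-20 \right)} \right)}} = \frac{1}{\frac{1}{9} \left(-1 + \frac{\left(-20\right)^{2}}{2}\right)} = \frac{1}{\frac{1}{9} \left(-1 + \frac{1}{2} \cdot 400\right)} = \frac{1}{\frac{1}{9} \left(-1 + 200\right)} = \frac{1}{\frac{1}{9} \cdot 199} = \frac{1}{\frac{199}{9}} = \frac{9}{199}$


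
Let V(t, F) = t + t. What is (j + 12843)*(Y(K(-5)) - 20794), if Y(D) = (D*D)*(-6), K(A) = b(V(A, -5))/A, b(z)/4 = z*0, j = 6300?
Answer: -398059542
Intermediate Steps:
V(t, F) = 2*t
b(z) = 0 (b(z) = 4*(z*0) = 4*0 = 0)
K(A) = 0 (K(A) = 0/A = 0)
Y(D) = -6*D² (Y(D) = D²*(-6) = -6*D²)
(j + 12843)*(Y(K(-5)) - 20794) = (6300 + 12843)*(-6*0² - 20794) = 19143*(-6*0 - 20794) = 19143*(0 - 20794) = 19143*(-20794) = -398059542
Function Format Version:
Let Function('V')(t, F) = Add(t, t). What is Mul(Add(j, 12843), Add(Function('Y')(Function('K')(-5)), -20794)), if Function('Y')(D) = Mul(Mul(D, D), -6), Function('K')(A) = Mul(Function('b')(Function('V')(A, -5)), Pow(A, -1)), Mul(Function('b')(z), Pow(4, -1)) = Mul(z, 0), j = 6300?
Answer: -398059542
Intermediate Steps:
Function('V')(t, F) = Mul(2, t)
Function('b')(z) = 0 (Function('b')(z) = Mul(4, Mul(z, 0)) = Mul(4, 0) = 0)
Function('K')(A) = 0 (Function('K')(A) = Mul(0, Pow(A, -1)) = 0)
Function('Y')(D) = Mul(-6, Pow(D, 2)) (Function('Y')(D) = Mul(Pow(D, 2), -6) = Mul(-6, Pow(D, 2)))
Mul(Add(j, 12843), Add(Function('Y')(Function('K')(-5)), -20794)) = Mul(Add(6300, 12843), Add(Mul(-6, Pow(0, 2)), -20794)) = Mul(19143, Add(Mul(-6, 0), -20794)) = Mul(19143, Add(0, -20794)) = Mul(19143, -20794) = -398059542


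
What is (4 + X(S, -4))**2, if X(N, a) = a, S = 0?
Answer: 0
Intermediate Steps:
(4 + X(S, -4))**2 = (4 - 4)**2 = 0**2 = 0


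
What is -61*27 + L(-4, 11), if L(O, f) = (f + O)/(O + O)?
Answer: -13183/8 ≈ -1647.9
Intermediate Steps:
L(O, f) = (O + f)/(2*O) (L(O, f) = (O + f)/((2*O)) = (O + f)*(1/(2*O)) = (O + f)/(2*O))
-61*27 + L(-4, 11) = -61*27 + (1/2)*(-4 + 11)/(-4) = -1647 + (1/2)*(-1/4)*7 = -1647 - 7/8 = -13183/8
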